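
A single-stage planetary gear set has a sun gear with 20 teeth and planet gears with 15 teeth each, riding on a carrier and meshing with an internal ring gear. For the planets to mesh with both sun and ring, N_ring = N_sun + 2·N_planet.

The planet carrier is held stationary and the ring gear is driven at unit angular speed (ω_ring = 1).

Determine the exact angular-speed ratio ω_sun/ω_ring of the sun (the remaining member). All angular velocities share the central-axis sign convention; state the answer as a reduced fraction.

-5/2

N_ring = 20 + 2·15 = 50
20(ω_s−ω_c) = −50(ω_r−ω_c),  ω_c=0, ω_r=1
ω_s = 0 − (50/20)(1−0) = -5/2
ω_s/ω_r = -5/2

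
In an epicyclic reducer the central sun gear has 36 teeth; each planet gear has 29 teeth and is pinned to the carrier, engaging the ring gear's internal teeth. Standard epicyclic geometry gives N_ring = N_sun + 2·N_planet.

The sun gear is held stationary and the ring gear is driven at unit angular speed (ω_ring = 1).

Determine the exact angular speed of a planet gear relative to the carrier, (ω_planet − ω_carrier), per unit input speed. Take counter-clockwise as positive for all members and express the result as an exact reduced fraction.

1692/1885

N_ring = 36 + 2·29 = 94
36(ω_s−ω_c) = −94(ω_r−ω_c),  ω_s=0, ω_r=1
36(0−ω_c) = −94(1−ω_c)  ⇒  130ω_c = 94  ⇒  ω_c = 47/65
sun–planet: 36·(0−47/65) = −29·(ω_p−ω_c)  ⇒  ω_p−ω_c = −(36/29)·(-47/65) = 1692/1885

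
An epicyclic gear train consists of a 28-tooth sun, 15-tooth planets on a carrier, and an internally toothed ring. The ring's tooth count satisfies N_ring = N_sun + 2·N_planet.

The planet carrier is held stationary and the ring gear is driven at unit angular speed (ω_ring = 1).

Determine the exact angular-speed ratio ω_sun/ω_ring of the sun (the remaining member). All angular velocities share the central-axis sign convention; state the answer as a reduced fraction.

-29/14

N_ring = 28 + 2·15 = 58
28(ω_s−ω_c) = −58(ω_r−ω_c),  ω_c=0, ω_r=1
ω_s = 0 − (58/28)(1−0) = -29/14
ω_s/ω_r = -29/14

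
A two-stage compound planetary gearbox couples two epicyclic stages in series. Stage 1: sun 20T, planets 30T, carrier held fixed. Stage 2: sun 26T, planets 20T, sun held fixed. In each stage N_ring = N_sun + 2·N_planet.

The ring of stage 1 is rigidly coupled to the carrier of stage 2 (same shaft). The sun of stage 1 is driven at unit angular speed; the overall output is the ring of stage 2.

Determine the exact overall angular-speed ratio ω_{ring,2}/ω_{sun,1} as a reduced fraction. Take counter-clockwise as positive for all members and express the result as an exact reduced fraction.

-23/66

Stage 1: N_ring = 20 + 2·30 = 80
Stage 1: 20(ω_s−ω_c) = −80(ω_r−ω_c),  ω_c=0, ω_s=1
Stage 1: ω_r = 0 − (20/80)(1−0) = -1/4
  ⇒ ω_r¹/ω_s¹ = -1/4
Stage 2: N_ring = 26 + 2·20 = 66
Stage 2: 26(ω_s−ω_c) = −66(ω_r−ω_c),  ω_s=0, ω_c=1
Stage 2: ω_r = 1 − (26/66)(0−1) = 46/33
  ⇒ ω_r²/ω_c² = 46/33
Coupling ω_c² = ω_r¹ ⇒ overall = -1/4 × 46/33 = -23/66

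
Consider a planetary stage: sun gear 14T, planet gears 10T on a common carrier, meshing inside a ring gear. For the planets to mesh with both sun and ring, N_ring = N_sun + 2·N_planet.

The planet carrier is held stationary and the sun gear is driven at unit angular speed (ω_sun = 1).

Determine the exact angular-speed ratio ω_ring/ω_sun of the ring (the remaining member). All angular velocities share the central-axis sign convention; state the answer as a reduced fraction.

-7/17

N_ring = 14 + 2·10 = 34
14(ω_s−ω_c) = −34(ω_r−ω_c),  ω_c=0, ω_s=1
ω_r = 0 − (14/34)(1−0) = -7/17
ω_r/ω_s = -7/17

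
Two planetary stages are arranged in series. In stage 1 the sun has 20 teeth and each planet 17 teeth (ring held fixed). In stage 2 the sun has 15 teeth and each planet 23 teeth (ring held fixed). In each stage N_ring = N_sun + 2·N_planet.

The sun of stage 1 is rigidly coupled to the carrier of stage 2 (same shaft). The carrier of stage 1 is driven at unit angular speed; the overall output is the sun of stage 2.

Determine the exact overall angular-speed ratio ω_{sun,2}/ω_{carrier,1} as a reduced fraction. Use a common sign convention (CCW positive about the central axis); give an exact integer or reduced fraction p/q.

Stage 1: N_ring = 20 + 2·17 = 54
Stage 1: 20(ω_s−ω_c) = −54(ω_r−ω_c),  ω_r=0, ω_c=1
Stage 1: ω_s = 1 − (54/20)(0−1) = 37/10
  ⇒ ω_s¹/ω_c¹ = 37/10
Stage 2: N_ring = 15 + 2·23 = 61
Stage 2: 15(ω_s−ω_c) = −61(ω_r−ω_c),  ω_r=0, ω_c=1
Stage 2: ω_s = 1 − (61/15)(0−1) = 76/15
  ⇒ ω_s²/ω_c² = 76/15
Coupling ω_c² = ω_s¹ ⇒ overall = 37/10 × 76/15 = 1406/75

1406/75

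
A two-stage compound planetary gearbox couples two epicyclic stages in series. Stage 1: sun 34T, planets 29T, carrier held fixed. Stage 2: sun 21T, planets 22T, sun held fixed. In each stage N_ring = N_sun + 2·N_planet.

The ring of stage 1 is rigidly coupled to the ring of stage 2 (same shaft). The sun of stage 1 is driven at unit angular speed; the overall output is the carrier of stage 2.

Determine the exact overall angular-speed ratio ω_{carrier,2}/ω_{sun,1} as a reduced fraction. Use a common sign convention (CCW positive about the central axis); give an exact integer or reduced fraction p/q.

Stage 1: N_ring = 34 + 2·29 = 92
Stage 1: 34(ω_s−ω_c) = −92(ω_r−ω_c),  ω_c=0, ω_s=1
Stage 1: ω_r = 0 − (34/92)(1−0) = -17/46
  ⇒ ω_r¹/ω_s¹ = -17/46
Stage 2: N_ring = 21 + 2·22 = 65
Stage 2: 21(ω_s−ω_c) = −65(ω_r−ω_c),  ω_s=0, ω_r=1
Stage 2: 21(0−ω_c) = −65(1−ω_c)  ⇒  86ω_c = 65  ⇒  ω_c = 65/86
  ⇒ ω_c²/ω_r² = 65/86
Coupling ω_r² = ω_r¹ ⇒ overall = -17/46 × 65/86 = -1105/3956

-1105/3956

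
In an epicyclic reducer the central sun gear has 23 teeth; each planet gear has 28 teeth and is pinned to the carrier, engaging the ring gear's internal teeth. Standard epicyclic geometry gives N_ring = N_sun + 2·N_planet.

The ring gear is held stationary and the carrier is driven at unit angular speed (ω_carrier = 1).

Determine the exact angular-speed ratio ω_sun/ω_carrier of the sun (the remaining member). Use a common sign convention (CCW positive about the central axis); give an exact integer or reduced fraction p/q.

N_ring = 23 + 2·28 = 79
23(ω_s−ω_c) = −79(ω_r−ω_c),  ω_r=0, ω_c=1
ω_s = 1 − (79/23)(0−1) = 102/23
ω_s/ω_c = 102/23

102/23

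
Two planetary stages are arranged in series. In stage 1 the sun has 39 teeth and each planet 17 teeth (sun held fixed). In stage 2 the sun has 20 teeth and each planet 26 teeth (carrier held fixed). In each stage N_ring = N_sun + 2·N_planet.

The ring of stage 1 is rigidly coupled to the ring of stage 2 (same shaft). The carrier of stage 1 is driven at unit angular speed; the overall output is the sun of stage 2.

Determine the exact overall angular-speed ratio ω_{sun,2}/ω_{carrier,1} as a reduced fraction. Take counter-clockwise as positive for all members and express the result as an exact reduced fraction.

Stage 1: N_ring = 39 + 2·17 = 73
Stage 1: 39(ω_s−ω_c) = −73(ω_r−ω_c),  ω_s=0, ω_c=1
Stage 1: ω_r = 1 − (39/73)(0−1) = 112/73
  ⇒ ω_r¹/ω_c¹ = 112/73
Stage 2: N_ring = 20 + 2·26 = 72
Stage 2: 20(ω_s−ω_c) = −72(ω_r−ω_c),  ω_c=0, ω_r=1
Stage 2: ω_s = 0 − (72/20)(1−0) = -18/5
  ⇒ ω_s²/ω_r² = -18/5
Coupling ω_r² = ω_r¹ ⇒ overall = 112/73 × -18/5 = -2016/365

-2016/365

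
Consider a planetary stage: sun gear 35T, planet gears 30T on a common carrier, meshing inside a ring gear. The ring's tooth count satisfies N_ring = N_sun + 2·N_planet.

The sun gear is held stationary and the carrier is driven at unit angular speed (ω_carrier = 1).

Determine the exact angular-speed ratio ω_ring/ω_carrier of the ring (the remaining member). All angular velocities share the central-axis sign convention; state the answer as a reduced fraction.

N_ring = 35 + 2·30 = 95
35(ω_s−ω_c) = −95(ω_r−ω_c),  ω_s=0, ω_c=1
ω_r = 1 − (35/95)(0−1) = 26/19
ω_r/ω_c = 26/19

26/19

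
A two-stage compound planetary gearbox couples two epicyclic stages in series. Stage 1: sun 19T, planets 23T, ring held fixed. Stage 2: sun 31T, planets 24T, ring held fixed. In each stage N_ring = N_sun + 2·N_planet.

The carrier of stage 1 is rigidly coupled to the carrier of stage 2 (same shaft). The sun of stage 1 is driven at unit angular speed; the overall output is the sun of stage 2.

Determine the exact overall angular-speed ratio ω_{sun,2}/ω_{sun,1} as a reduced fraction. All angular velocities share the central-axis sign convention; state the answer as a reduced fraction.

Stage 1: N_ring = 19 + 2·23 = 65
Stage 1: 19(ω_s−ω_c) = −65(ω_r−ω_c),  ω_r=0, ω_s=1
Stage 1: 19(1−ω_c) = −65(0−ω_c)  ⇒  84ω_c = 19  ⇒  ω_c = 19/84
  ⇒ ω_c¹/ω_s¹ = 19/84
Stage 2: N_ring = 31 + 2·24 = 79
Stage 2: 31(ω_s−ω_c) = −79(ω_r−ω_c),  ω_r=0, ω_c=1
Stage 2: ω_s = 1 − (79/31)(0−1) = 110/31
  ⇒ ω_s²/ω_c² = 110/31
Coupling ω_c² = ω_c¹ ⇒ overall = 19/84 × 110/31 = 1045/1302

1045/1302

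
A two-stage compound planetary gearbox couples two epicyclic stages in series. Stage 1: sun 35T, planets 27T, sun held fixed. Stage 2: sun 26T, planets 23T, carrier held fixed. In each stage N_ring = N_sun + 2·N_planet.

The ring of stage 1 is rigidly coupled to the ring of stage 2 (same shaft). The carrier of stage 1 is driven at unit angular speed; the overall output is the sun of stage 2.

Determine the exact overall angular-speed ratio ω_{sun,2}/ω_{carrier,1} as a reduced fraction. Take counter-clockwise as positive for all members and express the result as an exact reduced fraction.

-4464/1157

Stage 1: N_ring = 35 + 2·27 = 89
Stage 1: 35(ω_s−ω_c) = −89(ω_r−ω_c),  ω_s=0, ω_c=1
Stage 1: ω_r = 1 − (35/89)(0−1) = 124/89
  ⇒ ω_r¹/ω_c¹ = 124/89
Stage 2: N_ring = 26 + 2·23 = 72
Stage 2: 26(ω_s−ω_c) = −72(ω_r−ω_c),  ω_c=0, ω_r=1
Stage 2: ω_s = 0 − (72/26)(1−0) = -36/13
  ⇒ ω_s²/ω_r² = -36/13
Coupling ω_r² = ω_r¹ ⇒ overall = 124/89 × -36/13 = -4464/1157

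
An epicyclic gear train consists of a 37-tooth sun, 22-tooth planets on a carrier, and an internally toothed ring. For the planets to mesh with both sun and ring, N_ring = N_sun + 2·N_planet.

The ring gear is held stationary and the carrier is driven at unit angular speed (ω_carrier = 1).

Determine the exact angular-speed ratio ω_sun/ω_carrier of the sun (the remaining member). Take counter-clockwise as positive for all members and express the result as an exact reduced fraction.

118/37

N_ring = 37 + 2·22 = 81
37(ω_s−ω_c) = −81(ω_r−ω_c),  ω_r=0, ω_c=1
ω_s = 1 − (81/37)(0−1) = 118/37
ω_s/ω_c = 118/37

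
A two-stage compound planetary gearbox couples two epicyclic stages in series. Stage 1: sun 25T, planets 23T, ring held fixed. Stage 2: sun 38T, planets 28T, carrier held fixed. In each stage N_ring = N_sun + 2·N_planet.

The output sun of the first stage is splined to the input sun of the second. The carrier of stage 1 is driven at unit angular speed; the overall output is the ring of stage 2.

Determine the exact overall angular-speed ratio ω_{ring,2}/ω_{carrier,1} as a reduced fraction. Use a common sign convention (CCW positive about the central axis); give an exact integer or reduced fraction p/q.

Stage 1: N_ring = 25 + 2·23 = 71
Stage 1: 25(ω_s−ω_c) = −71(ω_r−ω_c),  ω_r=0, ω_c=1
Stage 1: ω_s = 1 − (71/25)(0−1) = 96/25
  ⇒ ω_s¹/ω_c¹ = 96/25
Stage 2: N_ring = 38 + 2·28 = 94
Stage 2: 38(ω_s−ω_c) = −94(ω_r−ω_c),  ω_c=0, ω_s=1
Stage 2: ω_r = 0 − (38/94)(1−0) = -19/47
  ⇒ ω_r²/ω_s² = -19/47
Coupling ω_s² = ω_s¹ ⇒ overall = 96/25 × -19/47 = -1824/1175

-1824/1175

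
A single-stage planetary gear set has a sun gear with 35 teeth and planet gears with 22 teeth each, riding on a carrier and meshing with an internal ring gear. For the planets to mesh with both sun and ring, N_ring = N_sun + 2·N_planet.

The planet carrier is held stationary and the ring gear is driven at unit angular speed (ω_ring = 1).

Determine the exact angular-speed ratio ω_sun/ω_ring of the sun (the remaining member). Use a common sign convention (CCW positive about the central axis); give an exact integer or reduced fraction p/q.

N_ring = 35 + 2·22 = 79
35(ω_s−ω_c) = −79(ω_r−ω_c),  ω_c=0, ω_r=1
ω_s = 0 − (79/35)(1−0) = -79/35
ω_s/ω_r = -79/35

-79/35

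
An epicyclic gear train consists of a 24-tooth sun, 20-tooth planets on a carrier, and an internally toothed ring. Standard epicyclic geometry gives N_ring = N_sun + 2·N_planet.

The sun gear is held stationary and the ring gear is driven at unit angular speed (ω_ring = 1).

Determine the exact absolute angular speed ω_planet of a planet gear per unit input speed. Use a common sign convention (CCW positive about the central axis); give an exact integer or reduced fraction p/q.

8/5

N_ring = 24 + 2·20 = 64
24(ω_s−ω_c) = −64(ω_r−ω_c),  ω_s=0, ω_r=1
24(0−ω_c) = −64(1−ω_c)  ⇒  88ω_c = 64  ⇒  ω_c = 8/11
sun–planet: 24·(0−8/11) = −20·(ω_p−ω_c)  ⇒  ω_p−ω_c = −(24/20)·(-8/11) = 48/55
ω_p = 8/11 + 48/55 = 8/5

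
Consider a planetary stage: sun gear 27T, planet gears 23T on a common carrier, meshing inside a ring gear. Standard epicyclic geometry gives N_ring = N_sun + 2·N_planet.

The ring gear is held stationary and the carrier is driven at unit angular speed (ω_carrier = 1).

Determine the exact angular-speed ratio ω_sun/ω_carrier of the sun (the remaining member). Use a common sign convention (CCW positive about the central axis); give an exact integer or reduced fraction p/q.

N_ring = 27 + 2·23 = 73
27(ω_s−ω_c) = −73(ω_r−ω_c),  ω_r=0, ω_c=1
ω_s = 1 − (73/27)(0−1) = 100/27
ω_s/ω_c = 100/27

100/27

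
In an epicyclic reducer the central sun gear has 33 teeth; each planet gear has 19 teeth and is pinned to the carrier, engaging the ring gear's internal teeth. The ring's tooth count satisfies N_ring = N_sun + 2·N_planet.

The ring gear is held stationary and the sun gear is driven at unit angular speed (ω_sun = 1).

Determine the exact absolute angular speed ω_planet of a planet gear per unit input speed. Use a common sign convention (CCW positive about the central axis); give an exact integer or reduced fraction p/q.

-33/38

N_ring = 33 + 2·19 = 71
33(ω_s−ω_c) = −71(ω_r−ω_c),  ω_r=0, ω_s=1
33(1−ω_c) = −71(0−ω_c)  ⇒  104ω_c = 33  ⇒  ω_c = 33/104
sun–planet: 33·(1−33/104) = −19·(ω_p−ω_c)  ⇒  ω_p−ω_c = −(33/19)·(71/104) = -2343/1976
ω_p = 33/104 − 2343/1976 = -33/38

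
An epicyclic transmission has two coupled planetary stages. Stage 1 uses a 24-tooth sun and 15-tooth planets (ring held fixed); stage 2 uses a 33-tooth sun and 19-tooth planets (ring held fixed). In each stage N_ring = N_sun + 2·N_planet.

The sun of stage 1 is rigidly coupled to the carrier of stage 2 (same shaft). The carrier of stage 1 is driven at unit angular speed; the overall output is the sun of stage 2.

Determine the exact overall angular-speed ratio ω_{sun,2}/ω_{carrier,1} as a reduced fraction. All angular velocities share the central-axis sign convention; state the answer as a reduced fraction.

Stage 1: N_ring = 24 + 2·15 = 54
Stage 1: 24(ω_s−ω_c) = −54(ω_r−ω_c),  ω_r=0, ω_c=1
Stage 1: ω_s = 1 − (54/24)(0−1) = 13/4
  ⇒ ω_s¹/ω_c¹ = 13/4
Stage 2: N_ring = 33 + 2·19 = 71
Stage 2: 33(ω_s−ω_c) = −71(ω_r−ω_c),  ω_r=0, ω_c=1
Stage 2: ω_s = 1 − (71/33)(0−1) = 104/33
  ⇒ ω_s²/ω_c² = 104/33
Coupling ω_c² = ω_s¹ ⇒ overall = 13/4 × 104/33 = 338/33

338/33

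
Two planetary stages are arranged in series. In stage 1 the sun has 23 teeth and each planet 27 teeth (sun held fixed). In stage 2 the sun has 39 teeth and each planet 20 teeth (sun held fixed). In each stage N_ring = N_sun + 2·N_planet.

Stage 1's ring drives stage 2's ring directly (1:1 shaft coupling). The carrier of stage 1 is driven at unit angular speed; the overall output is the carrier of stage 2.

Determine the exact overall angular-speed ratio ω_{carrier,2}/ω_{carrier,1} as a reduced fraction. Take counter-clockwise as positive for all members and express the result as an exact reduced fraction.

Stage 1: N_ring = 23 + 2·27 = 77
Stage 1: 23(ω_s−ω_c) = −77(ω_r−ω_c),  ω_s=0, ω_c=1
Stage 1: ω_r = 1 − (23/77)(0−1) = 100/77
  ⇒ ω_r¹/ω_c¹ = 100/77
Stage 2: N_ring = 39 + 2·20 = 79
Stage 2: 39(ω_s−ω_c) = −79(ω_r−ω_c),  ω_s=0, ω_r=1
Stage 2: 39(0−ω_c) = −79(1−ω_c)  ⇒  118ω_c = 79  ⇒  ω_c = 79/118
  ⇒ ω_c²/ω_r² = 79/118
Coupling ω_r² = ω_r¹ ⇒ overall = 100/77 × 79/118 = 3950/4543

3950/4543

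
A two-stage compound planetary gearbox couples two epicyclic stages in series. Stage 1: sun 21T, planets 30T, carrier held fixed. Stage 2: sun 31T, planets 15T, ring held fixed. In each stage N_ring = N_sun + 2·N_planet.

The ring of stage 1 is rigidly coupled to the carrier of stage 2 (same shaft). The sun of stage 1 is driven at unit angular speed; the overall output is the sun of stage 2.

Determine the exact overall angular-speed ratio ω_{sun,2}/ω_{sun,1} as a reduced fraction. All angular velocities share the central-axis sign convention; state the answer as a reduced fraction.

-644/837

Stage 1: N_ring = 21 + 2·30 = 81
Stage 1: 21(ω_s−ω_c) = −81(ω_r−ω_c),  ω_c=0, ω_s=1
Stage 1: ω_r = 0 − (21/81)(1−0) = -7/27
  ⇒ ω_r¹/ω_s¹ = -7/27
Stage 2: N_ring = 31 + 2·15 = 61
Stage 2: 31(ω_s−ω_c) = −61(ω_r−ω_c),  ω_r=0, ω_c=1
Stage 2: ω_s = 1 − (61/31)(0−1) = 92/31
  ⇒ ω_s²/ω_c² = 92/31
Coupling ω_c² = ω_r¹ ⇒ overall = -7/27 × 92/31 = -644/837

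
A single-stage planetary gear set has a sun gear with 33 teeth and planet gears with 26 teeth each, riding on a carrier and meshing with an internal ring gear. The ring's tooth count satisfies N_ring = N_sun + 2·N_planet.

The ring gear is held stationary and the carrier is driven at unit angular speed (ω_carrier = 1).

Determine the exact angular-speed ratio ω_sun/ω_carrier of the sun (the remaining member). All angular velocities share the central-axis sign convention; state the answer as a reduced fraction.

118/33

N_ring = 33 + 2·26 = 85
33(ω_s−ω_c) = −85(ω_r−ω_c),  ω_r=0, ω_c=1
ω_s = 1 − (85/33)(0−1) = 118/33
ω_s/ω_c = 118/33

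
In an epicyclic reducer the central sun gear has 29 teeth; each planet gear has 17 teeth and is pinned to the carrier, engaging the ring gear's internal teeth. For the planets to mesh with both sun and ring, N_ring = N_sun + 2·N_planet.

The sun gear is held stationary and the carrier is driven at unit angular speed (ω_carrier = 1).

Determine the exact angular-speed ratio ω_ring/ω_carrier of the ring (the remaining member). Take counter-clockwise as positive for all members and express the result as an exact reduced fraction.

N_ring = 29 + 2·17 = 63
29(ω_s−ω_c) = −63(ω_r−ω_c),  ω_s=0, ω_c=1
ω_r = 1 − (29/63)(0−1) = 92/63
ω_r/ω_c = 92/63

92/63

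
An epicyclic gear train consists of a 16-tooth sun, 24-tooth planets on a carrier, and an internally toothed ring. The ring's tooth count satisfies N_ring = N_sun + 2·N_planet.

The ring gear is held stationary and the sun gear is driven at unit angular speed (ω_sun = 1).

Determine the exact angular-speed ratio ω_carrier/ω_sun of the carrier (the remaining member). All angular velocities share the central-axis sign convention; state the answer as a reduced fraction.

1/5

N_ring = 16 + 2·24 = 64
16(ω_s−ω_c) = −64(ω_r−ω_c),  ω_r=0, ω_s=1
16(1−ω_c) = −64(0−ω_c)  ⇒  80ω_c = 16  ⇒  ω_c = 1/5
ω_c/ω_s = 1/5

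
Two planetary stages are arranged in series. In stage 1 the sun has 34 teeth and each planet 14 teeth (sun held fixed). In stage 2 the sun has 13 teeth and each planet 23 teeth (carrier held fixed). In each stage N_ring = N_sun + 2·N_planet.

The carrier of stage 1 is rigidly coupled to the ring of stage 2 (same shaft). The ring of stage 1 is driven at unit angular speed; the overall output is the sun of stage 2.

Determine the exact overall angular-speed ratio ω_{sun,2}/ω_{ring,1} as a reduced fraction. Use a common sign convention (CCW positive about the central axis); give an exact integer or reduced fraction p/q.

-1829/624

Stage 1: N_ring = 34 + 2·14 = 62
Stage 1: 34(ω_s−ω_c) = −62(ω_r−ω_c),  ω_s=0, ω_r=1
Stage 1: 34(0−ω_c) = −62(1−ω_c)  ⇒  96ω_c = 62  ⇒  ω_c = 31/48
  ⇒ ω_c¹/ω_r¹ = 31/48
Stage 2: N_ring = 13 + 2·23 = 59
Stage 2: 13(ω_s−ω_c) = −59(ω_r−ω_c),  ω_c=0, ω_r=1
Stage 2: ω_s = 0 − (59/13)(1−0) = -59/13
  ⇒ ω_s²/ω_r² = -59/13
Coupling ω_r² = ω_c¹ ⇒ overall = 31/48 × -59/13 = -1829/624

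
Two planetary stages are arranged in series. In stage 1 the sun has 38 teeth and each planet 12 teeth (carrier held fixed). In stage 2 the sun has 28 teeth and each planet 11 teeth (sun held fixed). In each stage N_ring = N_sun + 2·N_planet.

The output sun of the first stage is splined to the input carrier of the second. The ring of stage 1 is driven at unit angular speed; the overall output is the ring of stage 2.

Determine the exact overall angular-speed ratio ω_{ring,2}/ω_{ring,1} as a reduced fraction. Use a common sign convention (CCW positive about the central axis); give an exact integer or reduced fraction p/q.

-1209/475

Stage 1: N_ring = 38 + 2·12 = 62
Stage 1: 38(ω_s−ω_c) = −62(ω_r−ω_c),  ω_c=0, ω_r=1
Stage 1: ω_s = 0 − (62/38)(1−0) = -31/19
  ⇒ ω_s¹/ω_r¹ = -31/19
Stage 2: N_ring = 28 + 2·11 = 50
Stage 2: 28(ω_s−ω_c) = −50(ω_r−ω_c),  ω_s=0, ω_c=1
Stage 2: ω_r = 1 − (28/50)(0−1) = 39/25
  ⇒ ω_r²/ω_c² = 39/25
Coupling ω_c² = ω_s¹ ⇒ overall = -31/19 × 39/25 = -1209/475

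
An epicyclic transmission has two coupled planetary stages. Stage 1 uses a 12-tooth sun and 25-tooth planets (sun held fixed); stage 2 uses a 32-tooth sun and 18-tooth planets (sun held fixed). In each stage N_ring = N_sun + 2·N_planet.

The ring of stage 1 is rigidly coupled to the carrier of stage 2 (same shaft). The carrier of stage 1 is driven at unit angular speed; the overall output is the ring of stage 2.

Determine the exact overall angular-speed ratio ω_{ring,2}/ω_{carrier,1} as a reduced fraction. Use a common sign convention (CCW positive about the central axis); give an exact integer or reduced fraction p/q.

Stage 1: N_ring = 12 + 2·25 = 62
Stage 1: 12(ω_s−ω_c) = −62(ω_r−ω_c),  ω_s=0, ω_c=1
Stage 1: ω_r = 1 − (12/62)(0−1) = 37/31
  ⇒ ω_r¹/ω_c¹ = 37/31
Stage 2: N_ring = 32 + 2·18 = 68
Stage 2: 32(ω_s−ω_c) = −68(ω_r−ω_c),  ω_s=0, ω_c=1
Stage 2: ω_r = 1 − (32/68)(0−1) = 25/17
  ⇒ ω_r²/ω_c² = 25/17
Coupling ω_c² = ω_r¹ ⇒ overall = 37/31 × 25/17 = 925/527

925/527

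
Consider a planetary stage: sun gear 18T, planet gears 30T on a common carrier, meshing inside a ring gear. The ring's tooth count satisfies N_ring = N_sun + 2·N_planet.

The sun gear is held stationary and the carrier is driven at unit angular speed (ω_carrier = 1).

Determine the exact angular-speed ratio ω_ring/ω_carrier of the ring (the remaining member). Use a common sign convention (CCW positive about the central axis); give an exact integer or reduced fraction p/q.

N_ring = 18 + 2·30 = 78
18(ω_s−ω_c) = −78(ω_r−ω_c),  ω_s=0, ω_c=1
ω_r = 1 − (18/78)(0−1) = 16/13
ω_r/ω_c = 16/13

16/13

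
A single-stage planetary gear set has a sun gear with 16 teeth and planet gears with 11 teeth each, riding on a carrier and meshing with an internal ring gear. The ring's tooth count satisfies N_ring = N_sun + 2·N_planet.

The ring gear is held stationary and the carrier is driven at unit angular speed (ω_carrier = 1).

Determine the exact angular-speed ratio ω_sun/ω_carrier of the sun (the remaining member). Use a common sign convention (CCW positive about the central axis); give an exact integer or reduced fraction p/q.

27/8

N_ring = 16 + 2·11 = 38
16(ω_s−ω_c) = −38(ω_r−ω_c),  ω_r=0, ω_c=1
ω_s = 1 − (38/16)(0−1) = 27/8
ω_s/ω_c = 27/8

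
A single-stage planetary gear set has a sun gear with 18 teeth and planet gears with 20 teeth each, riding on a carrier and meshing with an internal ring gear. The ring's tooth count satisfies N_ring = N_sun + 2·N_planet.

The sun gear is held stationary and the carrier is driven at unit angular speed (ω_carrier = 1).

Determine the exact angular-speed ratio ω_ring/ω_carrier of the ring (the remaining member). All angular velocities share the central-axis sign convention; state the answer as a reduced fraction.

38/29

N_ring = 18 + 2·20 = 58
18(ω_s−ω_c) = −58(ω_r−ω_c),  ω_s=0, ω_c=1
ω_r = 1 − (18/58)(0−1) = 38/29
ω_r/ω_c = 38/29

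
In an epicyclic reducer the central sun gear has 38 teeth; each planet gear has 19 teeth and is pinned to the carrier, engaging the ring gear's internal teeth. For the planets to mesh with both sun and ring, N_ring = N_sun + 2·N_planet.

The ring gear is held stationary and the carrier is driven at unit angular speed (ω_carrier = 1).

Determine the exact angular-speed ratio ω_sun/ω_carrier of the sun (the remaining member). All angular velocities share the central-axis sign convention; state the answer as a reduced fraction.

N_ring = 38 + 2·19 = 76
38(ω_s−ω_c) = −76(ω_r−ω_c),  ω_r=0, ω_c=1
ω_s = 1 − (76/38)(0−1) = 3
ω_s/ω_c = 3

3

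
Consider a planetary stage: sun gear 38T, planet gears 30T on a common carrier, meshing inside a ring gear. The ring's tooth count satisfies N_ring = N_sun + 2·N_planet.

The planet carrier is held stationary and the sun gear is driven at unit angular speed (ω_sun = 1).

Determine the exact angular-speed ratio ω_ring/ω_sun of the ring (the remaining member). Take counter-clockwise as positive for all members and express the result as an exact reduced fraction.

N_ring = 38 + 2·30 = 98
38(ω_s−ω_c) = −98(ω_r−ω_c),  ω_c=0, ω_s=1
ω_r = 0 − (38/98)(1−0) = -19/49
ω_r/ω_s = -19/49

-19/49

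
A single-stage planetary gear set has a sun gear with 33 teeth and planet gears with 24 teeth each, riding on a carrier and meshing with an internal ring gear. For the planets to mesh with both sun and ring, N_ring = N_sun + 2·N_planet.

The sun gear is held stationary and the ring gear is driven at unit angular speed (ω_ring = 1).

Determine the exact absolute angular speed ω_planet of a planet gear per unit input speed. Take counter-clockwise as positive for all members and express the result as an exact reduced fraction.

N_ring = 33 + 2·24 = 81
33(ω_s−ω_c) = −81(ω_r−ω_c),  ω_s=0, ω_r=1
33(0−ω_c) = −81(1−ω_c)  ⇒  114ω_c = 81  ⇒  ω_c = 27/38
sun–planet: 33·(0−27/38) = −24·(ω_p−ω_c)  ⇒  ω_p−ω_c = −(33/24)·(-27/38) = 297/304
ω_p = 27/38 + 297/304 = 27/16

27/16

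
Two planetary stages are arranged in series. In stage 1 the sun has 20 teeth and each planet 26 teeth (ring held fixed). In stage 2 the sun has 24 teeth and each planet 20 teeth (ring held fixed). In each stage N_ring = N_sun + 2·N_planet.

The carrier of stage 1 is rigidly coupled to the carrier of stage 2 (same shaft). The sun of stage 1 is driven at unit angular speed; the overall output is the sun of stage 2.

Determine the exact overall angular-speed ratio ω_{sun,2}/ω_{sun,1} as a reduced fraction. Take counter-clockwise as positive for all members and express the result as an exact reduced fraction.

55/69

Stage 1: N_ring = 20 + 2·26 = 72
Stage 1: 20(ω_s−ω_c) = −72(ω_r−ω_c),  ω_r=0, ω_s=1
Stage 1: 20(1−ω_c) = −72(0−ω_c)  ⇒  92ω_c = 20  ⇒  ω_c = 5/23
  ⇒ ω_c¹/ω_s¹ = 5/23
Stage 2: N_ring = 24 + 2·20 = 64
Stage 2: 24(ω_s−ω_c) = −64(ω_r−ω_c),  ω_r=0, ω_c=1
Stage 2: ω_s = 1 − (64/24)(0−1) = 11/3
  ⇒ ω_s²/ω_c² = 11/3
Coupling ω_c² = ω_c¹ ⇒ overall = 5/23 × 11/3 = 55/69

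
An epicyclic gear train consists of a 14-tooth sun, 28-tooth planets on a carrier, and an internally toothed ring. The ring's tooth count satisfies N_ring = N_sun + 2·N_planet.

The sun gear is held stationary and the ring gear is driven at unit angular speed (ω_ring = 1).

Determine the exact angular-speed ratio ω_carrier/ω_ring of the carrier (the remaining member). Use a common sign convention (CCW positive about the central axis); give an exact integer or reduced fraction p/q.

5/6

N_ring = 14 + 2·28 = 70
14(ω_s−ω_c) = −70(ω_r−ω_c),  ω_s=0, ω_r=1
14(0−ω_c) = −70(1−ω_c)  ⇒  84ω_c = 70  ⇒  ω_c = 5/6
ω_c/ω_r = 5/6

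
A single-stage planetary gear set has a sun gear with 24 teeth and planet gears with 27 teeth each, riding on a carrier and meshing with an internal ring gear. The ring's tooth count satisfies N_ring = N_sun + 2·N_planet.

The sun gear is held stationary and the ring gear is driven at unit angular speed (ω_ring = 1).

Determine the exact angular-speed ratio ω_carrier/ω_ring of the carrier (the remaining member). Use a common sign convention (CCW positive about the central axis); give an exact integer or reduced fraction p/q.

N_ring = 24 + 2·27 = 78
24(ω_s−ω_c) = −78(ω_r−ω_c),  ω_s=0, ω_r=1
24(0−ω_c) = −78(1−ω_c)  ⇒  102ω_c = 78  ⇒  ω_c = 13/17
ω_c/ω_r = 13/17

13/17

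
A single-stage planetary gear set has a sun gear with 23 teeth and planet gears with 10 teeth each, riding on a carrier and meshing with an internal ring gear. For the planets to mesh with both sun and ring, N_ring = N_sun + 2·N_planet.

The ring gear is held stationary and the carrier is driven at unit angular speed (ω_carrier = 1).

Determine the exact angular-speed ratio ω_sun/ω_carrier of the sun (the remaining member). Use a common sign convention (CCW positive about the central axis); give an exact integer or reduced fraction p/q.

N_ring = 23 + 2·10 = 43
23(ω_s−ω_c) = −43(ω_r−ω_c),  ω_r=0, ω_c=1
ω_s = 1 − (43/23)(0−1) = 66/23
ω_s/ω_c = 66/23

66/23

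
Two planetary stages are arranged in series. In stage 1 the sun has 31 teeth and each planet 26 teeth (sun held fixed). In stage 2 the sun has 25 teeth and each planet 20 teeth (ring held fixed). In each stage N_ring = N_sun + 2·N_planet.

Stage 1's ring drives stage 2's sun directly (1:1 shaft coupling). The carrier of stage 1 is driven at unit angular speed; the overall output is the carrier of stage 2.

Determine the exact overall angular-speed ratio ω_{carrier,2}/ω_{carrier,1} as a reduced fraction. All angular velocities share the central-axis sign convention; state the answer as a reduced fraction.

95/249

Stage 1: N_ring = 31 + 2·26 = 83
Stage 1: 31(ω_s−ω_c) = −83(ω_r−ω_c),  ω_s=0, ω_c=1
Stage 1: ω_r = 1 − (31/83)(0−1) = 114/83
  ⇒ ω_r¹/ω_c¹ = 114/83
Stage 2: N_ring = 25 + 2·20 = 65
Stage 2: 25(ω_s−ω_c) = −65(ω_r−ω_c),  ω_r=0, ω_s=1
Stage 2: 25(1−ω_c) = −65(0−ω_c)  ⇒  90ω_c = 25  ⇒  ω_c = 5/18
  ⇒ ω_c²/ω_s² = 5/18
Coupling ω_s² = ω_r¹ ⇒ overall = 114/83 × 5/18 = 95/249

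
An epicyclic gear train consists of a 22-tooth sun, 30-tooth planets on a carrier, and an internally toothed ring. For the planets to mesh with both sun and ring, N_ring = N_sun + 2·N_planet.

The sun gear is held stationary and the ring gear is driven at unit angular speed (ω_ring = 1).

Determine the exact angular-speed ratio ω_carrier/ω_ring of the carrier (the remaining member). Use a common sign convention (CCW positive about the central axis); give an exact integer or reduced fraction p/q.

41/52

N_ring = 22 + 2·30 = 82
22(ω_s−ω_c) = −82(ω_r−ω_c),  ω_s=0, ω_r=1
22(0−ω_c) = −82(1−ω_c)  ⇒  104ω_c = 82  ⇒  ω_c = 41/52
ω_c/ω_r = 41/52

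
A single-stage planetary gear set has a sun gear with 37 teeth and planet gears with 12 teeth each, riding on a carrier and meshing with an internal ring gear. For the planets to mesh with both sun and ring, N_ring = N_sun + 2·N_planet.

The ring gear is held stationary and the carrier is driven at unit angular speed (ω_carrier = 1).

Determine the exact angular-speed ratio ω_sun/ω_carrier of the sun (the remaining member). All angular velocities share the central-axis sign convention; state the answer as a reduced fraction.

98/37

N_ring = 37 + 2·12 = 61
37(ω_s−ω_c) = −61(ω_r−ω_c),  ω_r=0, ω_c=1
ω_s = 1 − (61/37)(0−1) = 98/37
ω_s/ω_c = 98/37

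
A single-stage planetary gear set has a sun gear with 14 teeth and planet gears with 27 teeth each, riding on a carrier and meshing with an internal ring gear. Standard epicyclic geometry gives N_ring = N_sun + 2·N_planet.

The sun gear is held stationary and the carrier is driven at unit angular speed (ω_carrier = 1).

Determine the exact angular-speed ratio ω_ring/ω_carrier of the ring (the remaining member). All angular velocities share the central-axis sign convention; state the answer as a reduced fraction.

N_ring = 14 + 2·27 = 68
14(ω_s−ω_c) = −68(ω_r−ω_c),  ω_s=0, ω_c=1
ω_r = 1 − (14/68)(0−1) = 41/34
ω_r/ω_c = 41/34

41/34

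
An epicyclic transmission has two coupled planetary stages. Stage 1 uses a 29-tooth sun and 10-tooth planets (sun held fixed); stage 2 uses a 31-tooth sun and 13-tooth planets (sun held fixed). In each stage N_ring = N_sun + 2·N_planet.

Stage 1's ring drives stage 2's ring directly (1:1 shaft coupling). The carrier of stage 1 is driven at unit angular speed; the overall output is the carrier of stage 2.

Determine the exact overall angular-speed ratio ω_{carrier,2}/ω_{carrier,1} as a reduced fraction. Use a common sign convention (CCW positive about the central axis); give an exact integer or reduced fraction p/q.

Stage 1: N_ring = 29 + 2·10 = 49
Stage 1: 29(ω_s−ω_c) = −49(ω_r−ω_c),  ω_s=0, ω_c=1
Stage 1: ω_r = 1 − (29/49)(0−1) = 78/49
  ⇒ ω_r¹/ω_c¹ = 78/49
Stage 2: N_ring = 31 + 2·13 = 57
Stage 2: 31(ω_s−ω_c) = −57(ω_r−ω_c),  ω_s=0, ω_r=1
Stage 2: 31(0−ω_c) = −57(1−ω_c)  ⇒  88ω_c = 57  ⇒  ω_c = 57/88
  ⇒ ω_c²/ω_r² = 57/88
Coupling ω_r² = ω_r¹ ⇒ overall = 78/49 × 57/88 = 2223/2156

2223/2156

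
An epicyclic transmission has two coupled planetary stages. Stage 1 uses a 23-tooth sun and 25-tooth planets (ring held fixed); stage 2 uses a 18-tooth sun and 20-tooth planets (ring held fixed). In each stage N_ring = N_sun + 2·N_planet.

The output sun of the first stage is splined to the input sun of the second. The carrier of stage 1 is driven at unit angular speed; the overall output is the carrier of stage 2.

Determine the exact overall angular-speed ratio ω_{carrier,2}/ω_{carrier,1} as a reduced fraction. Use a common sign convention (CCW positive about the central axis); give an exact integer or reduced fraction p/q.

Stage 1: N_ring = 23 + 2·25 = 73
Stage 1: 23(ω_s−ω_c) = −73(ω_r−ω_c),  ω_r=0, ω_c=1
Stage 1: ω_s = 1 − (73/23)(0−1) = 96/23
  ⇒ ω_s¹/ω_c¹ = 96/23
Stage 2: N_ring = 18 + 2·20 = 58
Stage 2: 18(ω_s−ω_c) = −58(ω_r−ω_c),  ω_r=0, ω_s=1
Stage 2: 18(1−ω_c) = −58(0−ω_c)  ⇒  76ω_c = 18  ⇒  ω_c = 9/38
  ⇒ ω_c²/ω_s² = 9/38
Coupling ω_s² = ω_s¹ ⇒ overall = 96/23 × 9/38 = 432/437

432/437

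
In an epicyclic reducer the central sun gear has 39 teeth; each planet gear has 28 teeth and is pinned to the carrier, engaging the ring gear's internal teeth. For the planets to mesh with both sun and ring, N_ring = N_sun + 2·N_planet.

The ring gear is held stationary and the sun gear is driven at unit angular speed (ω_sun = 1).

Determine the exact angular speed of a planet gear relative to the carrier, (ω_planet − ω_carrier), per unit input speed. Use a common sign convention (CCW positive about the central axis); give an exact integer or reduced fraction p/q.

N_ring = 39 + 2·28 = 95
39(ω_s−ω_c) = −95(ω_r−ω_c),  ω_r=0, ω_s=1
39(1−ω_c) = −95(0−ω_c)  ⇒  134ω_c = 39  ⇒  ω_c = 39/134
sun–planet: 39·(1−39/134) = −28·(ω_p−ω_c)  ⇒  ω_p−ω_c = −(39/28)·(95/134) = -3705/3752

-3705/3752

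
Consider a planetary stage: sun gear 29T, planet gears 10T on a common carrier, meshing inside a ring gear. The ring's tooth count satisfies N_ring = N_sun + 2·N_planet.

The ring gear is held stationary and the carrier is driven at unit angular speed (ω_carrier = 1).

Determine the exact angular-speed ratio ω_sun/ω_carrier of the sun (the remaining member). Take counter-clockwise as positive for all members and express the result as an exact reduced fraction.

78/29

N_ring = 29 + 2·10 = 49
29(ω_s−ω_c) = −49(ω_r−ω_c),  ω_r=0, ω_c=1
ω_s = 1 − (49/29)(0−1) = 78/29
ω_s/ω_c = 78/29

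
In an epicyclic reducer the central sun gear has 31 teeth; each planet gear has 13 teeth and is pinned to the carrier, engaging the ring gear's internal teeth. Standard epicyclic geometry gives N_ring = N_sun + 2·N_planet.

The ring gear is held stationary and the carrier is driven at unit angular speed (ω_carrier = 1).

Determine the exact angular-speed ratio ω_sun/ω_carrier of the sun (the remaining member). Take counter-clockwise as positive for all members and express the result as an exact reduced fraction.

88/31

N_ring = 31 + 2·13 = 57
31(ω_s−ω_c) = −57(ω_r−ω_c),  ω_r=0, ω_c=1
ω_s = 1 − (57/31)(0−1) = 88/31
ω_s/ω_c = 88/31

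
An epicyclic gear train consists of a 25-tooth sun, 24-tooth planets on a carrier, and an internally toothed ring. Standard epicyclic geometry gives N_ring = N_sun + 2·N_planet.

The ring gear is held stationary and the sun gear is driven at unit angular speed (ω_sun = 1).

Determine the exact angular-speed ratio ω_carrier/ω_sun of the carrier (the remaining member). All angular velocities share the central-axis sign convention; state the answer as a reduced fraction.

N_ring = 25 + 2·24 = 73
25(ω_s−ω_c) = −73(ω_r−ω_c),  ω_r=0, ω_s=1
25(1−ω_c) = −73(0−ω_c)  ⇒  98ω_c = 25  ⇒  ω_c = 25/98
ω_c/ω_s = 25/98

25/98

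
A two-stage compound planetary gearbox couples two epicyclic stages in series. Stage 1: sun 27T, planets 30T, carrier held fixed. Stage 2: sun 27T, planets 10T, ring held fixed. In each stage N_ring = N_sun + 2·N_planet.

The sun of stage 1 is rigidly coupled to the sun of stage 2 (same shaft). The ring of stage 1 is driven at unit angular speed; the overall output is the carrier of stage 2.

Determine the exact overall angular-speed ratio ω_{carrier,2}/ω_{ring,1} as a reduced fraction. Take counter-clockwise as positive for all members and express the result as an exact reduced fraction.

Stage 1: N_ring = 27 + 2·30 = 87
Stage 1: 27(ω_s−ω_c) = −87(ω_r−ω_c),  ω_c=0, ω_r=1
Stage 1: ω_s = 0 − (87/27)(1−0) = -29/9
  ⇒ ω_s¹/ω_r¹ = -29/9
Stage 2: N_ring = 27 + 2·10 = 47
Stage 2: 27(ω_s−ω_c) = −47(ω_r−ω_c),  ω_r=0, ω_s=1
Stage 2: 27(1−ω_c) = −47(0−ω_c)  ⇒  74ω_c = 27  ⇒  ω_c = 27/74
  ⇒ ω_c²/ω_s² = 27/74
Coupling ω_s² = ω_s¹ ⇒ overall = -29/9 × 27/74 = -87/74

-87/74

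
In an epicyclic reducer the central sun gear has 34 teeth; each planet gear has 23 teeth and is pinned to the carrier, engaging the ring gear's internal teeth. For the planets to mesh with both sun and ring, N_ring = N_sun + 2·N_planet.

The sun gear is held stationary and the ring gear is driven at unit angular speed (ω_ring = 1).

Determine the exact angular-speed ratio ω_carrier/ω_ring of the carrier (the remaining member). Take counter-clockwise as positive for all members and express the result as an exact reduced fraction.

N_ring = 34 + 2·23 = 80
34(ω_s−ω_c) = −80(ω_r−ω_c),  ω_s=0, ω_r=1
34(0−ω_c) = −80(1−ω_c)  ⇒  114ω_c = 80  ⇒  ω_c = 40/57
ω_c/ω_r = 40/57

40/57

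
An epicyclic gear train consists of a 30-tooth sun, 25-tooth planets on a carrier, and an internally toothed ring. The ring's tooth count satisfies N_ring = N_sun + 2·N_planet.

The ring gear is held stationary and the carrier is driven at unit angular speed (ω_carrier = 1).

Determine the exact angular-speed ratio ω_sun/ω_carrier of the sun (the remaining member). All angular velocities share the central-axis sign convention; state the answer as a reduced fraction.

11/3

N_ring = 30 + 2·25 = 80
30(ω_s−ω_c) = −80(ω_r−ω_c),  ω_r=0, ω_c=1
ω_s = 1 − (80/30)(0−1) = 11/3
ω_s/ω_c = 11/3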